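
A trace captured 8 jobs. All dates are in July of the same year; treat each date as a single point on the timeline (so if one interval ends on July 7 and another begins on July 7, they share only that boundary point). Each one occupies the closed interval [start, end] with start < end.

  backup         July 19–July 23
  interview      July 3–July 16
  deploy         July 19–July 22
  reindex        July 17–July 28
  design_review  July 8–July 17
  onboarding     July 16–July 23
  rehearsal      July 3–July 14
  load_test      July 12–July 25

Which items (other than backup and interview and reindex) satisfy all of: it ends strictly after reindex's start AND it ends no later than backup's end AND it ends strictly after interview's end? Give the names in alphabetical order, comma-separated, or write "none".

deploy, onboarding

Conditions: its end is strictly after reindex's start (X.end > July 17) AND its end is no later than backup's end (X.end <= July 23) AND its end is strictly after interview's end (X.end > July 16).
deploy: end July 22 > July 17? ✓; end July 22 <= July 23? ✓; end July 22 > July 16? ✓ → yes.
design_review: end July 17 > July 17? ✗; end July 17 <= July 23? ✓; end July 17 > July 16? ✓ → no.
load_test: end July 25 > July 17? ✓; end July 25 <= July 23? ✗; end July 25 > July 16? ✓ → no.
onboarding: end July 23 > July 17? ✓; end July 23 <= July 23? ✓; end July 23 > July 16? ✓ → yes.
rehearsal: end July 14 > July 17? ✗; end July 14 <= July 23? ✓; end July 14 > July 16? ✗ → no.
Result: deploy, onboarding.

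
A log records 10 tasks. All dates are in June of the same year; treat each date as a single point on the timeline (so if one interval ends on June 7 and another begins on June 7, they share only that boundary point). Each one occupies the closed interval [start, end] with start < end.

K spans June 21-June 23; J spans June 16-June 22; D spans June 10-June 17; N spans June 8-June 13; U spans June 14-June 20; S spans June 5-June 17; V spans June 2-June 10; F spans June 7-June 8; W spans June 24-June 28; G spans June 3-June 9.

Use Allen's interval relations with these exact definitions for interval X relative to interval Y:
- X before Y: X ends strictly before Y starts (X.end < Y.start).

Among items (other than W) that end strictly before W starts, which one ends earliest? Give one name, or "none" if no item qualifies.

Target W = [June 24, June 28].
D [June 10, June 17] → before → candidate.
F [June 7, June 8] → before → candidate.
G [June 3, June 9] → before → candidate.
J [June 16, June 22] → before → candidate.
K [June 21, June 23] → before → candidate.
N [June 8, June 13] → before → candidate.
S [June 5, June 17] → before → candidate.
U [June 14, June 20] → before → candidate.
V [June 2, June 10] → before → candidate.
Among candidates, earliest end is June 8 → F.

F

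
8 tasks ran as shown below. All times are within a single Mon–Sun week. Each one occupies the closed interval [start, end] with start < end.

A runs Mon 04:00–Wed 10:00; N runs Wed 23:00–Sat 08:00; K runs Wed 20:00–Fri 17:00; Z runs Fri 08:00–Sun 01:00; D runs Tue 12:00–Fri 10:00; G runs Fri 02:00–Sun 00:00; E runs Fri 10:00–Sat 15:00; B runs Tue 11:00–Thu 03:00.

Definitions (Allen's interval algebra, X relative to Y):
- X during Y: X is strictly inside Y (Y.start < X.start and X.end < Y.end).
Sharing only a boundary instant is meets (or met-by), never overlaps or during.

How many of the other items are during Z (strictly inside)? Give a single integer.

1

Target Z = [Fri 08:00, Sun 01:00].
A [Mon 04:00, Wed 10:00] → before → no.
B [Tue 11:00, Thu 03:00] → before → no.
D [Tue 12:00, Fri 10:00] → overlaps → no.
E [Fri 10:00, Sat 15:00] → during → counts.
G [Fri 02:00, Sun 00:00] → overlaps → no.
K [Wed 20:00, Fri 17:00] → overlaps → no.
N [Wed 23:00, Sat 08:00] → overlaps → no.
Total: 1.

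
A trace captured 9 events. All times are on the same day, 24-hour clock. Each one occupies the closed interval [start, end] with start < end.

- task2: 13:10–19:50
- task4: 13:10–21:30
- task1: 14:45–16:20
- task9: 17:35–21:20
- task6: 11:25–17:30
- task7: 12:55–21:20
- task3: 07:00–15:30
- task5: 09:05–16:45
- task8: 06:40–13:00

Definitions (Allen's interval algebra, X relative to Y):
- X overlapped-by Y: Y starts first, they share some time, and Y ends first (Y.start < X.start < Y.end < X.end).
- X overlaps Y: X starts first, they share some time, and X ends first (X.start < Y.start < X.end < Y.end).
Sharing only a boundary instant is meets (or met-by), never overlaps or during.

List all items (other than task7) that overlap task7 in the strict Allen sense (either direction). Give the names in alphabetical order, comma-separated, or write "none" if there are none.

task3, task4, task5, task6, task8

Target task7 = [12:55, 21:20].
task1 [14:45, 16:20] → during → no.
task2 [13:10, 19:50] → during → no.
task3 [07:00, 15:30] → overlaps → yes.
task4 [13:10, 21:30] → overlapped-by → yes.
task5 [09:05, 16:45] → overlaps → yes.
task6 [11:25, 17:30] → overlaps → yes.
task8 [06:40, 13:00] → overlaps → yes.
task9 [17:35, 21:20] → finishes → no.
Result: task3, task4, task5, task6, task8.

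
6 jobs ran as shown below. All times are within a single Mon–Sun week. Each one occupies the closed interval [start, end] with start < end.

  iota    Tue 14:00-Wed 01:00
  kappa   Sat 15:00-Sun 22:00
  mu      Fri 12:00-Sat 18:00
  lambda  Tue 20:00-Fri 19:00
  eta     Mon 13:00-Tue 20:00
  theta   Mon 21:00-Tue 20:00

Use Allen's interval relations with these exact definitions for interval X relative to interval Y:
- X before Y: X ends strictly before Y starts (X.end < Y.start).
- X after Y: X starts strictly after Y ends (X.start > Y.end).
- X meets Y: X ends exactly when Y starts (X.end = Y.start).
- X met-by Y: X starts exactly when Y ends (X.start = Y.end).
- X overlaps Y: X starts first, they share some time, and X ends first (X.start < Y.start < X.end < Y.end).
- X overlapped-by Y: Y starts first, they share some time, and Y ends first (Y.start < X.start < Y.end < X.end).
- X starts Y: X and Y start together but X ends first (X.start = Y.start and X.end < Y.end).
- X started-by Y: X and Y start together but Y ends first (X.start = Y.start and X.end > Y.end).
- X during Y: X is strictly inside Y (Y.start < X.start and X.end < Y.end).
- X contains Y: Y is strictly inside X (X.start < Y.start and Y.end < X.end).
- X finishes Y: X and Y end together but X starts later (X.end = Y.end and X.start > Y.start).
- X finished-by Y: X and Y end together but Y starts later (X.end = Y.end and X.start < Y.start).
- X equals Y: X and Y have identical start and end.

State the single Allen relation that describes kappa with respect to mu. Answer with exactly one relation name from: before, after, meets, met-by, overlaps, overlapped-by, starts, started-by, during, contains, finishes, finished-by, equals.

kappa = [Sat 15:00, Sun 22:00]; mu = [Fri 12:00, Sat 18:00].
Compare endpoints: kappa.start > mu.start, kappa.start < mu.end, kappa.end > mu.start, kappa.end > mu.end.
That pattern is 'overlapped-by'.

overlapped-by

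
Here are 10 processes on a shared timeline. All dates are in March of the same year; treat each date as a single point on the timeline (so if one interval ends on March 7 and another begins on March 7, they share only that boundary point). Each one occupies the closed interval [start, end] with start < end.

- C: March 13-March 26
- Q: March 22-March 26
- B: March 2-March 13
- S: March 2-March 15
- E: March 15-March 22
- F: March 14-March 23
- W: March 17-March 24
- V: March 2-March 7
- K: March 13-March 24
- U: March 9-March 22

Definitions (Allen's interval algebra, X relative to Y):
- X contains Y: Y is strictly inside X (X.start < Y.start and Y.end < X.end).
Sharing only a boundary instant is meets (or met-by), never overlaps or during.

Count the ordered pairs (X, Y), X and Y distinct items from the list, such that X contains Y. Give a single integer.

Checking all 90 ordered pairs for relation 'contains'; matching pairs in alphabetical order:
(C, E): C contains E ✓
(C, F): C contains F ✓
(C, W): C contains W ✓
(F, E): F contains E ✓
(K, E): K contains E ✓
(K, F): K contains F ✓
Count: 6.

6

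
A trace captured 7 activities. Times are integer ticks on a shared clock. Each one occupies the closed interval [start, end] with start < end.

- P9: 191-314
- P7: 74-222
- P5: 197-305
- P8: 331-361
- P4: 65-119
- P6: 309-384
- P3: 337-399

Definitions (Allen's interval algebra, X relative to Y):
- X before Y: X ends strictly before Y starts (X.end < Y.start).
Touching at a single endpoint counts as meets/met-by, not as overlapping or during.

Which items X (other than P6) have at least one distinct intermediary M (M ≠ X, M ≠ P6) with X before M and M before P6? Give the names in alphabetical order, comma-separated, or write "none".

Target P6 = [309, 384].
Intermediaries M with M before P6: P4, P5, P7.
Via P4 — items with X before P4: none.
Via P5 — items with X before P5: P4.
Via P7 — items with X before P7: none.
Union: P4.

P4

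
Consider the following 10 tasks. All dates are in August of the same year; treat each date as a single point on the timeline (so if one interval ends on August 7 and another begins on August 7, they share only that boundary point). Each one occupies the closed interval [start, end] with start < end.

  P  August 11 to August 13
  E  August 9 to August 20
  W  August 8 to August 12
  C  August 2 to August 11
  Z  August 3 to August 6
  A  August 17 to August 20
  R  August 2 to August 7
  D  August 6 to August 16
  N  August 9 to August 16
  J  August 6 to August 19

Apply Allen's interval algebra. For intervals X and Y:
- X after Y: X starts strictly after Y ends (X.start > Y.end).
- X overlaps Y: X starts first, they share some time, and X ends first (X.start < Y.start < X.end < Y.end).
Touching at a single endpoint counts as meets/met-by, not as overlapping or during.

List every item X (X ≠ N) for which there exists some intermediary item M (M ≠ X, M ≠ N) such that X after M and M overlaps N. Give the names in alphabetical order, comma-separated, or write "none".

A

Target N = [August 9, August 16].
Intermediaries M with M overlaps N: C, W.
Via C — items with X after C: A.
Via W — items with X after W: A.
Union: A.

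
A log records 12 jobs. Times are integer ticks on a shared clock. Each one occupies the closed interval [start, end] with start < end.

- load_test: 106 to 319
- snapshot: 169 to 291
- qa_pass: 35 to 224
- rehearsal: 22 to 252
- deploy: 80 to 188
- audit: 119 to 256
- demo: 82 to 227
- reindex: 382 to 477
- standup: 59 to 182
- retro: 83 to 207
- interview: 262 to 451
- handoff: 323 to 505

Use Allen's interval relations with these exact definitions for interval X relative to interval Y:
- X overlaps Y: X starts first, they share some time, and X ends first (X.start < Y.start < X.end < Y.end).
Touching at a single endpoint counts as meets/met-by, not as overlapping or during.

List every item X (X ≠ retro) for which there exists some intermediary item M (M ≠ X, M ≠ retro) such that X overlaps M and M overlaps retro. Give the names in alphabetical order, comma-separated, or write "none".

Target retro = [83, 207].
Intermediaries M with M overlaps retro: deploy, standup.
Via deploy — items with X overlaps deploy: standup.
Via standup — items with X overlaps standup: none.
Union: standup.

standup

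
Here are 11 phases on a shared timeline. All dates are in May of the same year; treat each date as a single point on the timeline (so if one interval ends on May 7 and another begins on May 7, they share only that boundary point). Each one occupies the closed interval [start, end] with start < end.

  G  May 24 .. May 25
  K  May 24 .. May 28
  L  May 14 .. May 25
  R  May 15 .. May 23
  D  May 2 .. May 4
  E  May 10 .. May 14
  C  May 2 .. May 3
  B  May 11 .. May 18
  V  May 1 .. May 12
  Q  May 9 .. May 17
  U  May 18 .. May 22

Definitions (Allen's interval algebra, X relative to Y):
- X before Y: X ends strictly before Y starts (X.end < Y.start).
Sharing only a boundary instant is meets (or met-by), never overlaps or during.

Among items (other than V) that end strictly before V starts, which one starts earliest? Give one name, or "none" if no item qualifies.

none

Target V = [May 1, May 12].
B [May 11, May 18] → overlapped-by → excluded.
C [May 2, May 3] → during → excluded.
D [May 2, May 4] → during → excluded.
E [May 10, May 14] → overlapped-by → excluded.
G [May 24, May 25] → after → excluded.
K [May 24, May 28] → after → excluded.
L [May 14, May 25] → after → excluded.
Q [May 9, May 17] → overlapped-by → excluded.
R [May 15, May 23] → after → excluded.
U [May 18, May 22] → after → excluded.
No candidates → none.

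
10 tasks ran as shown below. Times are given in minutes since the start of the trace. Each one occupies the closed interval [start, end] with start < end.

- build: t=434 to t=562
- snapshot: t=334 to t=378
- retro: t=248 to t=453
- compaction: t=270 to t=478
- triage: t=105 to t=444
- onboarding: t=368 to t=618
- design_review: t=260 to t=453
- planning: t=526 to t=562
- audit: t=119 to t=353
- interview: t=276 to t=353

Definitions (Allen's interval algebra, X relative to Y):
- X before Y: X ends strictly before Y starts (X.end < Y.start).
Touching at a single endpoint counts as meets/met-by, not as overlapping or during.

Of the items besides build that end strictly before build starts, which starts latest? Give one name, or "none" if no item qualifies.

snapshot

Target build = [t=434, t=562].
audit [t=119, t=353] → before → candidate.
compaction [t=270, t=478] → overlaps → excluded.
design_review [t=260, t=453] → overlaps → excluded.
interview [t=276, t=353] → before → candidate.
onboarding [t=368, t=618] → contains → excluded.
planning [t=526, t=562] → finishes → excluded.
retro [t=248, t=453] → overlaps → excluded.
snapshot [t=334, t=378] → before → candidate.
triage [t=105, t=444] → overlaps → excluded.
Among candidates, latest start is t=334 → snapshot.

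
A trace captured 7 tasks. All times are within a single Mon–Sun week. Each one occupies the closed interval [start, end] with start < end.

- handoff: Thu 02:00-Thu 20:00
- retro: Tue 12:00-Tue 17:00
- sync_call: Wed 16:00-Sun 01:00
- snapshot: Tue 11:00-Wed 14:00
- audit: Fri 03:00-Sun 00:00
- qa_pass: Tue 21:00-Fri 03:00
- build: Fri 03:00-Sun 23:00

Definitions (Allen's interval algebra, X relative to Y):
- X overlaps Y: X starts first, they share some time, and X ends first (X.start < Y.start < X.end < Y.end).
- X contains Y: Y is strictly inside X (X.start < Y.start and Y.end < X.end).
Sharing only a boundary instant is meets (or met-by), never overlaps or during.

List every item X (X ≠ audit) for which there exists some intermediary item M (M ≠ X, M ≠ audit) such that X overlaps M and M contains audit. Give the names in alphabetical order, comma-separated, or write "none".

Target audit = [Fri 03:00, Sun 00:00].
Intermediaries M with M contains audit: sync_call.
Via sync_call — items with X overlaps sync_call: qa_pass.
Union: qa_pass.

qa_pass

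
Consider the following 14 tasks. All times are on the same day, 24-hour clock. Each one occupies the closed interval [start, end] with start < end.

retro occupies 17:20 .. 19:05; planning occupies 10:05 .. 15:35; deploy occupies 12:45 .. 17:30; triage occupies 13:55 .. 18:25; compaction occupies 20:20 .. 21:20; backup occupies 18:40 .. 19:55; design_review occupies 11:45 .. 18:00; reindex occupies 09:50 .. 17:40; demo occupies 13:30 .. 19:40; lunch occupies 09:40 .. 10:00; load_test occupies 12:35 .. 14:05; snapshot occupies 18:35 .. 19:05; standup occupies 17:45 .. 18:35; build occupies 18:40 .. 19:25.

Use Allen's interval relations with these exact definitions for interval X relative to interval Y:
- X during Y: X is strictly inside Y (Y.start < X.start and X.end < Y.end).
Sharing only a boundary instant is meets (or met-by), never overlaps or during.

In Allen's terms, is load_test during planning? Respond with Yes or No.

Yes

load_test = [12:35, 14:05], planning = [10:05, 15:35].
Actual relation of load_test to planning: during.
Asked whether 'during' holds → Yes.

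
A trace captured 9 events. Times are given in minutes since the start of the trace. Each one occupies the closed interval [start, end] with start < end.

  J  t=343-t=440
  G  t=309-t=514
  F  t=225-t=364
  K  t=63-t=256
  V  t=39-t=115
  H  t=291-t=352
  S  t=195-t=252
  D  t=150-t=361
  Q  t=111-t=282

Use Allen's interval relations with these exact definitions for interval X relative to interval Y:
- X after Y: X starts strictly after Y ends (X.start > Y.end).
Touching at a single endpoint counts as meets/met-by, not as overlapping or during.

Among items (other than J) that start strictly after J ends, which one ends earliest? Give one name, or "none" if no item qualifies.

none

Target J = [t=343, t=440].
D [t=150, t=361] → overlaps → excluded.
F [t=225, t=364] → overlaps → excluded.
G [t=309, t=514] → contains → excluded.
H [t=291, t=352] → overlaps → excluded.
K [t=63, t=256] → before → excluded.
Q [t=111, t=282] → before → excluded.
S [t=195, t=252] → before → excluded.
V [t=39, t=115] → before → excluded.
No candidates → none.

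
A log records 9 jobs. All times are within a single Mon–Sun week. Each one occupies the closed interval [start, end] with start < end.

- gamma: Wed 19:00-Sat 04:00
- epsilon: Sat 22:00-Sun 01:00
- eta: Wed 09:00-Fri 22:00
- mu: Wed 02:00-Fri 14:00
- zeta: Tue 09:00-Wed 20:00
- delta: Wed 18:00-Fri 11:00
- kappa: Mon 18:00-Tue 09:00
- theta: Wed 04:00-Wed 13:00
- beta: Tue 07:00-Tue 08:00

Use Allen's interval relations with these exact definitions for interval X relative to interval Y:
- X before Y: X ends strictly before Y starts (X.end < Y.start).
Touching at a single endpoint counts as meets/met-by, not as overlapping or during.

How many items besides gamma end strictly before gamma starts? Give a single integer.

3

Target gamma = [Wed 19:00, Sat 04:00].
beta [Tue 07:00, Tue 08:00] → before → counts.
delta [Wed 18:00, Fri 11:00] → overlaps → no.
epsilon [Sat 22:00, Sun 01:00] → after → no.
eta [Wed 09:00, Fri 22:00] → overlaps → no.
kappa [Mon 18:00, Tue 09:00] → before → counts.
mu [Wed 02:00, Fri 14:00] → overlaps → no.
theta [Wed 04:00, Wed 13:00] → before → counts.
zeta [Tue 09:00, Wed 20:00] → overlaps → no.
Total: 3.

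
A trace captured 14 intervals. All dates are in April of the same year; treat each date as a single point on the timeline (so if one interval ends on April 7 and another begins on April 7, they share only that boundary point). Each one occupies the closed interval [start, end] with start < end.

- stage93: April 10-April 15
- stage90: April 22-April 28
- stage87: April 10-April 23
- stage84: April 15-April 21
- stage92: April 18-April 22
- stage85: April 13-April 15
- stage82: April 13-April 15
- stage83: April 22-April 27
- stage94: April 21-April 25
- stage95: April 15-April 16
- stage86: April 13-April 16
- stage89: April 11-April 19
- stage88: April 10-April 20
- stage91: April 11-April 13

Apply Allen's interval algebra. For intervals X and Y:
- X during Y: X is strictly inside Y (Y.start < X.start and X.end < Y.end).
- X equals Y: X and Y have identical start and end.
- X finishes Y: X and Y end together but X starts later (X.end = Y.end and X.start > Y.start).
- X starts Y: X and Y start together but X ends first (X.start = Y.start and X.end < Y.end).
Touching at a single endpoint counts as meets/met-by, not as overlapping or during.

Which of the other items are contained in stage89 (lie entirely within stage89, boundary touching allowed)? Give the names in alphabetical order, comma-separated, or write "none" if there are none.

stage82, stage85, stage86, stage91, stage95

Target stage89 = [April 11, April 19].
stage82 [April 13, April 15] → during → yes.
stage83 [April 22, April 27] → after → no.
stage84 [April 15, April 21] → overlapped-by → no.
stage85 [April 13, April 15] → during → yes.
stage86 [April 13, April 16] → during → yes.
stage87 [April 10, April 23] → contains → no.
stage88 [April 10, April 20] → contains → no.
stage90 [April 22, April 28] → after → no.
stage91 [April 11, April 13] → starts → yes.
stage92 [April 18, April 22] → overlapped-by → no.
stage93 [April 10, April 15] → overlaps → no.
stage94 [April 21, April 25] → after → no.
stage95 [April 15, April 16] → during → yes.
Result: stage82, stage85, stage86, stage91, stage95.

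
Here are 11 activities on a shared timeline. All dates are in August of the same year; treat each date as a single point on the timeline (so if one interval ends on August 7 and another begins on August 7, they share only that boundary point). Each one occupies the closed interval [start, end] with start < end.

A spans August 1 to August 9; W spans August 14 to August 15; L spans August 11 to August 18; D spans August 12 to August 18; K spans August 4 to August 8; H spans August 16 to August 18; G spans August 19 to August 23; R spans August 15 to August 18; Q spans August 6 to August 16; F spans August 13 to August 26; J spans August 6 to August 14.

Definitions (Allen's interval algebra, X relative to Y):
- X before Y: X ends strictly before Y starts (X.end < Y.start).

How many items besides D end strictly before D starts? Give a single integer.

2

Target D = [August 12, August 18].
A [August 1, August 9] → before → counts.
F [August 13, August 26] → overlapped-by → no.
G [August 19, August 23] → after → no.
H [August 16, August 18] → finishes → no.
J [August 6, August 14] → overlaps → no.
K [August 4, August 8] → before → counts.
L [August 11, August 18] → finished-by → no.
Q [August 6, August 16] → overlaps → no.
R [August 15, August 18] → finishes → no.
W [August 14, August 15] → during → no.
Total: 2.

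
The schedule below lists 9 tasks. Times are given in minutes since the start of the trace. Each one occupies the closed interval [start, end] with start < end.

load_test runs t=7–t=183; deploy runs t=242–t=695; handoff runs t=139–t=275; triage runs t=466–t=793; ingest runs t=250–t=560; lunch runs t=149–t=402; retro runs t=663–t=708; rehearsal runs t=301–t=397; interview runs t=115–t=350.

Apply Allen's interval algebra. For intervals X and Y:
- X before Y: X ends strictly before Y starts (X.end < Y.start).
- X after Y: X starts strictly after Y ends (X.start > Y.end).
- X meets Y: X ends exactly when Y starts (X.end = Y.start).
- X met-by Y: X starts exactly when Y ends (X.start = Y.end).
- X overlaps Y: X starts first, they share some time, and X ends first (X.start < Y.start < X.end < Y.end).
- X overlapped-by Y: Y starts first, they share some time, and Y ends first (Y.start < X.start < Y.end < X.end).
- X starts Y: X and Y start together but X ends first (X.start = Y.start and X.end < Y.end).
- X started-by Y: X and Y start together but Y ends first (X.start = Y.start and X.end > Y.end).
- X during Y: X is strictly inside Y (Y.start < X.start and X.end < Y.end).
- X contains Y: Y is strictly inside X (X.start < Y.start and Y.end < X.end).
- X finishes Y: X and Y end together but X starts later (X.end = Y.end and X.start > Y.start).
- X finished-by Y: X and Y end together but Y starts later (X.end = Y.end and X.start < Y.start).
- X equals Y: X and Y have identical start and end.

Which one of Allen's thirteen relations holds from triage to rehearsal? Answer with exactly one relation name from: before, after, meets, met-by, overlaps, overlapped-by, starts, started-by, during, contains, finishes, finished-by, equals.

after

triage = [t=466, t=793]; rehearsal = [t=301, t=397].
Compare endpoints: triage.start > rehearsal.start, triage.start > rehearsal.end, triage.end > rehearsal.start, triage.end > rehearsal.end.
That pattern is 'after'.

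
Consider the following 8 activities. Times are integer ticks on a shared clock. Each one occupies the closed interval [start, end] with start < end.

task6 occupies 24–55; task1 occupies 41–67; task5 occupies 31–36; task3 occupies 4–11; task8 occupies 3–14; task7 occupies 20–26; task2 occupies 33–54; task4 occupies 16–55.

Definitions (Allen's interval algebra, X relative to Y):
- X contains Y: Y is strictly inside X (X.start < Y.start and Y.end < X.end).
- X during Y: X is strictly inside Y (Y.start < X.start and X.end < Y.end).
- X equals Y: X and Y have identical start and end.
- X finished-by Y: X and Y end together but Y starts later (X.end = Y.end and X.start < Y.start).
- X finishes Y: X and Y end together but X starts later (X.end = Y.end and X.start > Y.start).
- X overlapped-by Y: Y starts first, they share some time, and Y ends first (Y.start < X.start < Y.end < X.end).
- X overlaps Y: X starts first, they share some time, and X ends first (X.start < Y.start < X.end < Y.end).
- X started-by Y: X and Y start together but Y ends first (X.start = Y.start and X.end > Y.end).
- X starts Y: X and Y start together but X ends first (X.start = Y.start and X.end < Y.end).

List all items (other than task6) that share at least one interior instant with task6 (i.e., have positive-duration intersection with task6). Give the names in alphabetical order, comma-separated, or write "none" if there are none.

task1, task2, task4, task5, task7

Target task6 = [24, 55].
task1 [41, 67] → overlapped-by → yes.
task2 [33, 54] → during → yes.
task3 [4, 11] → before → no.
task4 [16, 55] → finished-by → yes.
task5 [31, 36] → during → yes.
task7 [20, 26] → overlaps → yes.
task8 [3, 14] → before → no.
Result: task1, task2, task4, task5, task7.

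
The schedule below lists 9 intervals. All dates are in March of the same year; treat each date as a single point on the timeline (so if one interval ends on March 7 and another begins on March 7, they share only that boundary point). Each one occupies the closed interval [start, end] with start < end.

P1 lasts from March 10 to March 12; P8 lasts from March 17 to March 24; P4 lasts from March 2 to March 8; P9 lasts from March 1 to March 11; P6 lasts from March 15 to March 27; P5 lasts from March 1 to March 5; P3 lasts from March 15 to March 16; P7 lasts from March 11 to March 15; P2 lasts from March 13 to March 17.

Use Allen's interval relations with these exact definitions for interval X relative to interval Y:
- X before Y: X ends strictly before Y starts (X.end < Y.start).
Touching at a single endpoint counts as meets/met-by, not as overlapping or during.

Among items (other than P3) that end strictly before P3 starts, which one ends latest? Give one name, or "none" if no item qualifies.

P1

Target P3 = [March 15, March 16].
P1 [March 10, March 12] → before → candidate.
P2 [March 13, March 17] → contains → excluded.
P4 [March 2, March 8] → before → candidate.
P5 [March 1, March 5] → before → candidate.
P6 [March 15, March 27] → started-by → excluded.
P7 [March 11, March 15] → meets → excluded.
P8 [March 17, March 24] → after → excluded.
P9 [March 1, March 11] → before → candidate.
Among candidates, latest end is March 12 → P1.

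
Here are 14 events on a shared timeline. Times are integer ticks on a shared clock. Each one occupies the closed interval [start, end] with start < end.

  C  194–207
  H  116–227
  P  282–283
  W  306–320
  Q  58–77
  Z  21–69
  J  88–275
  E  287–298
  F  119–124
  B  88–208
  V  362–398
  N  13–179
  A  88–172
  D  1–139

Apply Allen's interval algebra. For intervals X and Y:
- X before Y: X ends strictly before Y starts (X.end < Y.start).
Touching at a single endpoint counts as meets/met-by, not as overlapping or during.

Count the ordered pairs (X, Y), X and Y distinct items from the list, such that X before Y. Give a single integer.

62

Checking all 182 ordered pairs for relation 'before'; matching pairs in alphabetical order:
(A, C): A before C ✓
(A, E): A before E ✓
(A, P): A before P ✓
(A, V): A before V ✓
(A, W): A before W ✓
(B, E): B before E ✓
(B, P): B before P ✓
(B, V): B before V ✓
(B, W): B before W ✓
(C, E): C before E ✓
(C, P): C before P ✓
(C, V): C before V ✓
(C, W): C before W ✓
(D, C): D before C ✓
(D, E): D before E ✓
(D, P): D before P ✓
(D, V): D before V ✓
(D, W): D before W ✓
(E, V): E before V ✓
(E, W): E before W ✓
(F, C): F before C ✓
(F, E): F before E ✓
(F, P): F before P ✓
(F, V): F before V ✓
... plus 38 further pairs not listed.
Count: 62.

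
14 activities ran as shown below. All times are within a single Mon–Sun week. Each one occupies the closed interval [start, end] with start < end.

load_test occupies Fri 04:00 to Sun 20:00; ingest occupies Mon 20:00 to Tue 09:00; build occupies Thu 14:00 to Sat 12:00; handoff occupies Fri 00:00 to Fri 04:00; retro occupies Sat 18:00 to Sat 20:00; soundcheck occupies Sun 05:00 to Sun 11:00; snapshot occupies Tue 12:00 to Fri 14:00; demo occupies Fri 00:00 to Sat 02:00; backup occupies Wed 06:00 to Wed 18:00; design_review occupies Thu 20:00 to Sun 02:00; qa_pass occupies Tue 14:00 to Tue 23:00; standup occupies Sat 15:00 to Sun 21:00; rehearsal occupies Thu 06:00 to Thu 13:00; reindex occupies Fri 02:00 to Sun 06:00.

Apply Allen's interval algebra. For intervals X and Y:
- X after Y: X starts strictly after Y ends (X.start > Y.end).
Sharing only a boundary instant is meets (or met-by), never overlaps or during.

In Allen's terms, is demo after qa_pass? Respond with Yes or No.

demo = [Fri 00:00, Sat 02:00], qa_pass = [Tue 14:00, Tue 23:00].
Actual relation of demo to qa_pass: after.
Asked whether 'after' holds → Yes.

Yes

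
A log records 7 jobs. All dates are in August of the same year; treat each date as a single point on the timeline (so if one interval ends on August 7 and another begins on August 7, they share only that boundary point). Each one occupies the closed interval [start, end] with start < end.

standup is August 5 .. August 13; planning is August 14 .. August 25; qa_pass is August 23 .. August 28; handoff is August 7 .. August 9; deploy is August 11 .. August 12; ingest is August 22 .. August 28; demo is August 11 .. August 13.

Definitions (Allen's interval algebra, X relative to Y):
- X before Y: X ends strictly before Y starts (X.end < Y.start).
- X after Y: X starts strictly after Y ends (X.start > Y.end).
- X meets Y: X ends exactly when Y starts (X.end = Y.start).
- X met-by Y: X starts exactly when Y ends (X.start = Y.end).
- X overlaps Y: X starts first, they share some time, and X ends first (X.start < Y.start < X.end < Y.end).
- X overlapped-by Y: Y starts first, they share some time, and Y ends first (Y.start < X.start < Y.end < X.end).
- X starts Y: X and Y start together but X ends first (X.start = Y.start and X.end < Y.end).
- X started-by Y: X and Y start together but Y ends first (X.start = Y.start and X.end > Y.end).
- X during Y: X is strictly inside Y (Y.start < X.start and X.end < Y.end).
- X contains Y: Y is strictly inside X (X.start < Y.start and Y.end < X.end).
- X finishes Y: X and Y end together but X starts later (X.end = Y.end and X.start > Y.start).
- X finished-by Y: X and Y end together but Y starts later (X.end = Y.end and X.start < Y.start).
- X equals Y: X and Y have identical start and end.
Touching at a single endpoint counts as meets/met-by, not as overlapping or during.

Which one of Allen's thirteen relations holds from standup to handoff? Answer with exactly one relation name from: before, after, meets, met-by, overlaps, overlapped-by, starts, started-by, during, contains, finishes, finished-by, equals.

standup = [August 5, August 13]; handoff = [August 7, August 9].
Compare endpoints: standup.start < handoff.start, standup.start < handoff.end, standup.end > handoff.start, standup.end > handoff.end.
That pattern is 'contains'.

contains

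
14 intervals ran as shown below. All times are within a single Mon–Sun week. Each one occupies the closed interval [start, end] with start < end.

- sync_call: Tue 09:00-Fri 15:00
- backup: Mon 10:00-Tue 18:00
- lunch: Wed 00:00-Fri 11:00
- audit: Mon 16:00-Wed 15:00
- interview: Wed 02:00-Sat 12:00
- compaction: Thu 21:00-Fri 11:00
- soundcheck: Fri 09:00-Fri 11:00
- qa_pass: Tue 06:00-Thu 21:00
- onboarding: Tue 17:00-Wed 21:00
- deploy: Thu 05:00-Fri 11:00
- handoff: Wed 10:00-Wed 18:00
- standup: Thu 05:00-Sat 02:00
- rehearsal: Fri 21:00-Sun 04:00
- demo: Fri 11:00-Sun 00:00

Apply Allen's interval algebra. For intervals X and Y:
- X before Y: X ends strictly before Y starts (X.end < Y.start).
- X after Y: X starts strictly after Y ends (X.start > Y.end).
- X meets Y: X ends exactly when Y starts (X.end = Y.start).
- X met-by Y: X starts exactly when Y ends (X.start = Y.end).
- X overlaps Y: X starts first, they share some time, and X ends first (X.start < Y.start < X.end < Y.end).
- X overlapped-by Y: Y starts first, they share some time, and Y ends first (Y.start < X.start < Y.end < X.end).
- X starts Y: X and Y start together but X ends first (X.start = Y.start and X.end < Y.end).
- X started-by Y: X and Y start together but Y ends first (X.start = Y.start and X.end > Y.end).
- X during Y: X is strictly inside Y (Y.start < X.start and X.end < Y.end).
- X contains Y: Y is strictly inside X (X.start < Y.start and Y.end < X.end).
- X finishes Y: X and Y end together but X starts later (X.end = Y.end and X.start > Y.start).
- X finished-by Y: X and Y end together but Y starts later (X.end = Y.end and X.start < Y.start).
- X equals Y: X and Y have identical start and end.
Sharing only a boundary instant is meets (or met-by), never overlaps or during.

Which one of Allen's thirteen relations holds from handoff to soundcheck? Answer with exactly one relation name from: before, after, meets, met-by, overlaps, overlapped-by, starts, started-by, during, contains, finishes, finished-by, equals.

handoff = [Wed 10:00, Wed 18:00]; soundcheck = [Fri 09:00, Fri 11:00].
Compare endpoints: handoff.start < soundcheck.start, handoff.start < soundcheck.end, handoff.end < soundcheck.start, handoff.end < soundcheck.end.
That pattern is 'before'.

before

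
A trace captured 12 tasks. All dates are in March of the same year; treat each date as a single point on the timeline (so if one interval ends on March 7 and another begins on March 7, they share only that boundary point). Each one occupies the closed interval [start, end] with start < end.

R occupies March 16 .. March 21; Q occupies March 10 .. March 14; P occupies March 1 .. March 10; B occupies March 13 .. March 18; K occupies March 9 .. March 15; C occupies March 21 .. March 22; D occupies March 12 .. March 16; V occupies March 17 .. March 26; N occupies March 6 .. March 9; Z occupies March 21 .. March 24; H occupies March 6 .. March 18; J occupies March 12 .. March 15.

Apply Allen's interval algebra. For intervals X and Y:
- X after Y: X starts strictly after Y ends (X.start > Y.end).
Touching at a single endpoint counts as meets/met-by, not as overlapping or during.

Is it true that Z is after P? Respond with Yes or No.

Yes

Z = [March 21, March 24], P = [March 1, March 10].
Actual relation of Z to P: after.
Asked whether 'after' holds → Yes.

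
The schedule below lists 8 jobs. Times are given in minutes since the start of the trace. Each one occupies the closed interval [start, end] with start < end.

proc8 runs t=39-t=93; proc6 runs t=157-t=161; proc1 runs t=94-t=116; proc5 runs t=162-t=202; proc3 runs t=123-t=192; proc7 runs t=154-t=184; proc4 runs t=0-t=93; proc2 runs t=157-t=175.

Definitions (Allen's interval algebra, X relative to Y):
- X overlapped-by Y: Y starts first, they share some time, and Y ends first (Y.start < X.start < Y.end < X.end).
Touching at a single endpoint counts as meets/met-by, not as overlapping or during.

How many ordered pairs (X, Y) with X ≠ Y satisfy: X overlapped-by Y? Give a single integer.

Checking all 56 ordered pairs for relation 'overlapped-by'; matching pairs in alphabetical order:
(proc5, proc2): proc5 overlapped-by proc2 ✓
(proc5, proc3): proc5 overlapped-by proc3 ✓
(proc5, proc7): proc5 overlapped-by proc7 ✓
Count: 3.

3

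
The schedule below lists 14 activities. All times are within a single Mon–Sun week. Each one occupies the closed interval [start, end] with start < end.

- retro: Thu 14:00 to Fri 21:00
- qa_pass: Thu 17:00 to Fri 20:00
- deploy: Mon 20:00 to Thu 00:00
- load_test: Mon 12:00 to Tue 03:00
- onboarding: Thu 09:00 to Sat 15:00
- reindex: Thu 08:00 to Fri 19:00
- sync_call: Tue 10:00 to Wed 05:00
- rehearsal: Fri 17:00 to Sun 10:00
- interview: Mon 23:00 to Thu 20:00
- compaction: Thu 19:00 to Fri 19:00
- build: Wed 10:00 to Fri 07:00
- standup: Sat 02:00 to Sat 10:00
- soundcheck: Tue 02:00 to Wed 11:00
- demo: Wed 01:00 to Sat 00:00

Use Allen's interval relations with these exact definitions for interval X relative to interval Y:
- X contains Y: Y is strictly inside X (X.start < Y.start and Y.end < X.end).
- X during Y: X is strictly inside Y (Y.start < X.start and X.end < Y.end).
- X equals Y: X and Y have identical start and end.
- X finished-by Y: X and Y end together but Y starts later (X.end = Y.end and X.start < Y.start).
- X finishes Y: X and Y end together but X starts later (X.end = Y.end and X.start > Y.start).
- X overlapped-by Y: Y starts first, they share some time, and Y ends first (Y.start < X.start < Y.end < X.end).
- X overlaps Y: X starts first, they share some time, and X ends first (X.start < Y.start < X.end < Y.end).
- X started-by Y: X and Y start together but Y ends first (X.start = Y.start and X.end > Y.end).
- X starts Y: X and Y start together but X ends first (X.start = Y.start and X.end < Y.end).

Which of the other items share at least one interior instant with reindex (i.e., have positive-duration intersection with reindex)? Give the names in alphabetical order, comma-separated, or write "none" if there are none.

Target reindex = [Thu 08:00, Fri 19:00].
build [Wed 10:00, Fri 07:00] → overlaps → yes.
compaction [Thu 19:00, Fri 19:00] → finishes → yes.
demo [Wed 01:00, Sat 00:00] → contains → yes.
deploy [Mon 20:00, Thu 00:00] → before → no.
interview [Mon 23:00, Thu 20:00] → overlaps → yes.
load_test [Mon 12:00, Tue 03:00] → before → no.
onboarding [Thu 09:00, Sat 15:00] → overlapped-by → yes.
qa_pass [Thu 17:00, Fri 20:00] → overlapped-by → yes.
rehearsal [Fri 17:00, Sun 10:00] → overlapped-by → yes.
retro [Thu 14:00, Fri 21:00] → overlapped-by → yes.
soundcheck [Tue 02:00, Wed 11:00] → before → no.
standup [Sat 02:00, Sat 10:00] → after → no.
sync_call [Tue 10:00, Wed 05:00] → before → no.
Result: build, compaction, demo, interview, onboarding, qa_pass, rehearsal, retro.

build, compaction, demo, interview, onboarding, qa_pass, rehearsal, retro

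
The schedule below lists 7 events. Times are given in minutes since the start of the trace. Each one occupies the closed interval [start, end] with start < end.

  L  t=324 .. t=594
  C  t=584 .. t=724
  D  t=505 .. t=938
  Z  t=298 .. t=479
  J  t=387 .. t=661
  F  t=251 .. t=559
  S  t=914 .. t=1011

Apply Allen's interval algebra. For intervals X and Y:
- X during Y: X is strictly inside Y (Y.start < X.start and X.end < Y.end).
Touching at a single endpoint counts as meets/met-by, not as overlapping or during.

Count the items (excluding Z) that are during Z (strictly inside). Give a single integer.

0

Target Z = [t=298, t=479].
C [t=584, t=724] → after → no.
D [t=505, t=938] → after → no.
F [t=251, t=559] → contains → no.
J [t=387, t=661] → overlapped-by → no.
L [t=324, t=594] → overlapped-by → no.
S [t=914, t=1011] → after → no.
Total: 0.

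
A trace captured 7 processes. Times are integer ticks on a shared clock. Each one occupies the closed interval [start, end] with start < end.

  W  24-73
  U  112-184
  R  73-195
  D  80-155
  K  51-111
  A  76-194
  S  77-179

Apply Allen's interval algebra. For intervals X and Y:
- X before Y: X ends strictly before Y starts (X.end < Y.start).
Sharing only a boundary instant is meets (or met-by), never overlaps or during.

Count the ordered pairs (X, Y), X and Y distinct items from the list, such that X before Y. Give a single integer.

Checking all 42 ordered pairs for relation 'before'; matching pairs in alphabetical order:
(K, U): K before U ✓
(W, A): W before A ✓
(W, D): W before D ✓
(W, S): W before S ✓
(W, U): W before U ✓
Count: 5.

5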